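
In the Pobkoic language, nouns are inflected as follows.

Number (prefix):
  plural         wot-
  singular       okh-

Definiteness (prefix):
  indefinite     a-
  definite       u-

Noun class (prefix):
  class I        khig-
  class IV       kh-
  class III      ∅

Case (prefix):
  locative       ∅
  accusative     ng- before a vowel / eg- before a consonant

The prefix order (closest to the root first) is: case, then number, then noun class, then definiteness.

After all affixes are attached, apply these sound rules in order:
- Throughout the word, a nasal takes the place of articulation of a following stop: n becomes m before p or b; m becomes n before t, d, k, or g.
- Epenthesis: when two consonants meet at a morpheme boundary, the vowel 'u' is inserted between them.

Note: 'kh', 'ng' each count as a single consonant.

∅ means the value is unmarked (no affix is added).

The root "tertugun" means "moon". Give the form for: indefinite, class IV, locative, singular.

akhokhutertugun

case = locative: zero marking, form stays tertugun.
Attach number singular okh- → okhtertugun.
Attach noun class class IV kh- → khokhtertugun.
Attach definiteness indefinite a- → akhokhtertugun.
Nasal assimilation: no change.
Apply epenthesis: akhokhtertugun → akhokhutertugun.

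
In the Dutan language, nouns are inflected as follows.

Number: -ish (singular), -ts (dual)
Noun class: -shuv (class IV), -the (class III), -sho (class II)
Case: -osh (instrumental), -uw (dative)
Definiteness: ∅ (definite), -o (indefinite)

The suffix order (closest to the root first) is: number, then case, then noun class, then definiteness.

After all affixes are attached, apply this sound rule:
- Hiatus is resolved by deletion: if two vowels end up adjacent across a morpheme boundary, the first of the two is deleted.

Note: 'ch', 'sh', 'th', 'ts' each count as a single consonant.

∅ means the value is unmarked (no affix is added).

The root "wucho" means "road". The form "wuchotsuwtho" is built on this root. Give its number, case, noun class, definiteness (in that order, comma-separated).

Segment: wucho-ts-uw-the-o.
number: -ts → dual.
case: -uw → dative.
noun class: -the → class III.
definiteness: -o → indefinite.

dual, dative, class III, indefinite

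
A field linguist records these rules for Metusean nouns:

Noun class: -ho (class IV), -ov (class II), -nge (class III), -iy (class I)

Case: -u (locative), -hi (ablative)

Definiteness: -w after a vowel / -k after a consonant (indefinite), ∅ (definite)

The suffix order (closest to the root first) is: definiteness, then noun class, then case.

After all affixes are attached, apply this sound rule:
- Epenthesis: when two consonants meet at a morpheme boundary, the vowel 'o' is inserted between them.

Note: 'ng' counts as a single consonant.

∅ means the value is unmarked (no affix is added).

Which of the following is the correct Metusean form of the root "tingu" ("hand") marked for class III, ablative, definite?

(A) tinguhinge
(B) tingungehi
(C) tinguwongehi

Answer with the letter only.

B

definiteness = definite: zero marking, form stays tingu.
Attach noun class class III -nge → tingunge.
Attach case ablative -hi → tingungehi.
Epenthesis: no change.
So the correct form is tingungehi, option (B).
(C) tinguwongehi is wrong: it uses indefinite instead of definite for definiteness.
(A) tinguhinge is wrong: it has the affixes in the wrong order.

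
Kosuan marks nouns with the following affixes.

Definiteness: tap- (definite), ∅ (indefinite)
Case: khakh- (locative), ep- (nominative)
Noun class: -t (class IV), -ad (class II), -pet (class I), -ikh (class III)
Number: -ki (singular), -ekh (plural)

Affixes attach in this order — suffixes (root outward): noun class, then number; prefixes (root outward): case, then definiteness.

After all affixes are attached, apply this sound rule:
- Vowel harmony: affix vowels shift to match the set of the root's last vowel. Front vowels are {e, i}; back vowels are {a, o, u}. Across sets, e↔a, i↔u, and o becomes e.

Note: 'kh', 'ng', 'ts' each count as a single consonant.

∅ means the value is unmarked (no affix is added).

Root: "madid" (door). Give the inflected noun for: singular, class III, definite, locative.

tepkhekhmadidikhki

Attach noun class class III -ikh → madidikh.
Attach number singular -ki → madidikhki.
Attach case locative khakh- → khakhmadidikhki.
Attach definiteness definite tap- → tapkhakhmadidikhki.
Apply vowel harmony: tapkhakhmadidikhki → tepkhekhmadidikhki.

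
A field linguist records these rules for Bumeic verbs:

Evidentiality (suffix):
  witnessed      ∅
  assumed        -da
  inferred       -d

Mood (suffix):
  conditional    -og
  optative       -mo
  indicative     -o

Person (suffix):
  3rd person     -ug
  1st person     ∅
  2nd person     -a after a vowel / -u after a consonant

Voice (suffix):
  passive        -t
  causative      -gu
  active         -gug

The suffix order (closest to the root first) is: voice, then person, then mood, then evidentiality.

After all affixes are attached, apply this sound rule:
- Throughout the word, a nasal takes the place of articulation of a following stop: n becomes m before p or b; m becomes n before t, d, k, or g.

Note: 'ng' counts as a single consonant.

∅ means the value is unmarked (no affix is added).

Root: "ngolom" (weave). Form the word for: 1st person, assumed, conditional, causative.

Attach voice causative -gu → ngolomgu.
person = 1st person: zero marking, form stays ngolomgu.
Attach mood conditional -og → ngolomguog.
Attach evidentiality assumed -da → ngolomguogda.
Apply nasal assimilation: ngolomguogda → ngolonguogda.

ngolonguogda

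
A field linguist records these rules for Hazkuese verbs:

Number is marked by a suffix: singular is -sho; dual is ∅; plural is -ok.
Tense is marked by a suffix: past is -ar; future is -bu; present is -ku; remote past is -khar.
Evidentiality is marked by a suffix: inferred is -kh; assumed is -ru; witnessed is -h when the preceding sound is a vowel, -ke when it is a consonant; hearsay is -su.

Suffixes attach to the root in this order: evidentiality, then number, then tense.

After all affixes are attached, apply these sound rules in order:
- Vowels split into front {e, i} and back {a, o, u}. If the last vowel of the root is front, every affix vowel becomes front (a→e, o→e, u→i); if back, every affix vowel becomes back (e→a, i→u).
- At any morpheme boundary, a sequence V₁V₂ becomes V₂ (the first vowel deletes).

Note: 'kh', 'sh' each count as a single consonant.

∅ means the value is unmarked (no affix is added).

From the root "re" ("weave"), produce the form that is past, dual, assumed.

rerer

Attach evidentiality assumed -ru → reru.
number = dual: zero marking, form stays reru.
Attach tense past -ar → reruar.
Apply vowel harmony: reruar → rerier.
Apply vowel deletion: rerier → rerer.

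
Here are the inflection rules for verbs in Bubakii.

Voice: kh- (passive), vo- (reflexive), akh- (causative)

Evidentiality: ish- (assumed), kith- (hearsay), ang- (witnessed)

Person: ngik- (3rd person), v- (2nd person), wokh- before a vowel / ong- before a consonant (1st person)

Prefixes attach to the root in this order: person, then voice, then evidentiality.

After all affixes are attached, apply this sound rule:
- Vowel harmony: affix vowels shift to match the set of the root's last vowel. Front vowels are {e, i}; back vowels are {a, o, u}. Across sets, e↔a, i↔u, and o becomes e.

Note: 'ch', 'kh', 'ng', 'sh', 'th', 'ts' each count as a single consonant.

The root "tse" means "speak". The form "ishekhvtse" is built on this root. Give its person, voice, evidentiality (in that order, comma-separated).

Segment: ish-akh-v-tse.
person: v- → 2nd person.
voice: akh- → causative.
evidentiality: ish- → assumed.

2nd person, causative, assumed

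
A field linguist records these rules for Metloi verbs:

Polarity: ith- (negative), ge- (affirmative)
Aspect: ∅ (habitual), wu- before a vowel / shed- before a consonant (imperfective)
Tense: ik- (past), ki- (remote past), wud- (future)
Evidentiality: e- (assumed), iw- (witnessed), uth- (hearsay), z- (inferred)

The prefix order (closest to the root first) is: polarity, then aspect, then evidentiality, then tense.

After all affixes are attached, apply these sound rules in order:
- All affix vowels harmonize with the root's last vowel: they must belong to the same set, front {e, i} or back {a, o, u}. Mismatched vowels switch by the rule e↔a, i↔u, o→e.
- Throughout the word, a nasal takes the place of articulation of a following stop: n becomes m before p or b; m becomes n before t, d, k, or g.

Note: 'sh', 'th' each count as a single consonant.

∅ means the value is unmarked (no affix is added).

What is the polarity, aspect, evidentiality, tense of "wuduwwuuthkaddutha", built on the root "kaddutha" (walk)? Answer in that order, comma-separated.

negative, imperfective, witnessed, future

Segment: wud-iw-wu-ith-kaddutha.
polarity: ith- → negative.
aspect: wu/shed- → imperfective.
evidentiality: iw- → witnessed.
tense: wud- → future.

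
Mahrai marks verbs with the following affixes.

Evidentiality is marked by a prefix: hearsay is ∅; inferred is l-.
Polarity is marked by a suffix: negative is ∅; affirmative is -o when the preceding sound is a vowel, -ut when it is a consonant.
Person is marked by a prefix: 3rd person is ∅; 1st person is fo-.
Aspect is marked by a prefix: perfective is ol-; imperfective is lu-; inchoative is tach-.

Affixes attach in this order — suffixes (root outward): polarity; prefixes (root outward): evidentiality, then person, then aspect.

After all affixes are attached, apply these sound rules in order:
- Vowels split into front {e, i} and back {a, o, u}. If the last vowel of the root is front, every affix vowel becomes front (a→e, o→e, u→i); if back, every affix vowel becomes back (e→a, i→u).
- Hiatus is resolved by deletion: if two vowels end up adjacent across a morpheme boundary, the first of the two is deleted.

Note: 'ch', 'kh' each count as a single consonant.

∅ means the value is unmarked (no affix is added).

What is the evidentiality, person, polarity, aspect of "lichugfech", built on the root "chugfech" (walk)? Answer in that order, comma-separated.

Segment: lu-chugfech.
evidentiality: ∅ → hearsay.
person: ∅ → 3rd person.
polarity: ∅ → negative.
aspect: lu- → imperfective.

hearsay, 3rd person, negative, imperfective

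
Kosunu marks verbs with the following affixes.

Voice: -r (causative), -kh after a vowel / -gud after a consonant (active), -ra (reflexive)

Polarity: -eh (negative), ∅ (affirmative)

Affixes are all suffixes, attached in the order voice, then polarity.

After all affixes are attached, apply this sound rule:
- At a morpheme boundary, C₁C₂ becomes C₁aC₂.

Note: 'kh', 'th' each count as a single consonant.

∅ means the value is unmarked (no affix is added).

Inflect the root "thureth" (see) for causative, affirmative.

Attach voice causative -r → thurethr.
polarity = affirmative: zero marking, form stays thurethr.
Apply epenthesis: thurethr → thurethar.

thurethar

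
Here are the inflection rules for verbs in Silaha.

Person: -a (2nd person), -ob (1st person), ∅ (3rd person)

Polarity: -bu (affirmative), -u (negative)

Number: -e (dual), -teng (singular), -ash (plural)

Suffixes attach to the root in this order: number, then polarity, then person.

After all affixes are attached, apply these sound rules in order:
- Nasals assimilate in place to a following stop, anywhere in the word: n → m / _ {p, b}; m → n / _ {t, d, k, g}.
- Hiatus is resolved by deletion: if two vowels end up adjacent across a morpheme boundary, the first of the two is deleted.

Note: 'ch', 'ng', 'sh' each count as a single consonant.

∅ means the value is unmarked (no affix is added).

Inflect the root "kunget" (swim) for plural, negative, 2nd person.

Attach number plural -ash → kungetash.
Attach polarity negative -u → kungetashu.
Attach person 2nd person -a → kungetashua.
Nasal assimilation: no change.
Apply vowel deletion: kungetashua → kungetasha.

kungetasha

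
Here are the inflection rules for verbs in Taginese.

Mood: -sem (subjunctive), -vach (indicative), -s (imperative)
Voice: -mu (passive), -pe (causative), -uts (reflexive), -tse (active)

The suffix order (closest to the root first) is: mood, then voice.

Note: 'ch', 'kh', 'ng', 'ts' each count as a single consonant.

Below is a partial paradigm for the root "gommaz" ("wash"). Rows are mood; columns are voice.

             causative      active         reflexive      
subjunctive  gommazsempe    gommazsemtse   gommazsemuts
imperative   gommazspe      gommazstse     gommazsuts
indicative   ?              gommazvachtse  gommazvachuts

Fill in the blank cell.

gommazvachpe

Attach mood indicative -vach → gommazvach.
Attach voice causative -pe → gommazvachpe.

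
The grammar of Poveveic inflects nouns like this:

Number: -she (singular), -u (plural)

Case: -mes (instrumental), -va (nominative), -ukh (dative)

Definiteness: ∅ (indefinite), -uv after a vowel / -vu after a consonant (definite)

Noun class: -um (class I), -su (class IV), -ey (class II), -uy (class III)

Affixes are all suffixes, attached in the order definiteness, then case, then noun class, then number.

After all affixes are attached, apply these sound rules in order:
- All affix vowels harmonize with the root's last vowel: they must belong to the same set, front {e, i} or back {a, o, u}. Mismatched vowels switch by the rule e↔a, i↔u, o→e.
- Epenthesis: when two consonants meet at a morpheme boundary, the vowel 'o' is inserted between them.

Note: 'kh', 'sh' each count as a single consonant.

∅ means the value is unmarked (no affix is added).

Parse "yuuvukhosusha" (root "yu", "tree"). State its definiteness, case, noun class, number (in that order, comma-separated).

Segment: yu-uv-ukh-su-she.
definiteness: -uv/vu → definite.
case: -ukh → dative.
noun class: -su → class IV.
number: -she → singular.

definite, dative, class IV, singular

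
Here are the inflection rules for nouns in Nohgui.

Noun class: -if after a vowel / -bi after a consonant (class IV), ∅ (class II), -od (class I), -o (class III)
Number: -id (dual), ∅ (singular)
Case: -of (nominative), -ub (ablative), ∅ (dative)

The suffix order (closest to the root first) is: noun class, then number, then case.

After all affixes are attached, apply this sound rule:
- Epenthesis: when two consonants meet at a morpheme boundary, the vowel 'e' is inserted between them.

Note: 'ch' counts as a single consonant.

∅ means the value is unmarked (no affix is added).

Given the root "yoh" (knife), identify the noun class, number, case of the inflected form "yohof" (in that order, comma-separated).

Segment: yoh-of.
noun class: ∅ → class II.
number: ∅ → singular.
case: -of → nominative.

class II, singular, nominative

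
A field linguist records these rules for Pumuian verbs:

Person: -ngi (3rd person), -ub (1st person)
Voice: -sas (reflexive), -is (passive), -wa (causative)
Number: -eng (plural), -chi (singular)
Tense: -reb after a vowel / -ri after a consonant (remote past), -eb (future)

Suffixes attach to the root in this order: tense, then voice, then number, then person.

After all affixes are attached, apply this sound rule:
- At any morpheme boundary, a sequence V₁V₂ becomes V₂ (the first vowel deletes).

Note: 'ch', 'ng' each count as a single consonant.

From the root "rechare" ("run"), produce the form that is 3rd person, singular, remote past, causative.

recharerebwachingi

Attach tense remote past -reb (after vowel 'e') → recharereb.
Attach voice causative -wa → recharerebwa.
Attach number singular -chi → recharerebwachi.
Attach person 3rd person -ngi → recharerebwachingi.
Vowel deletion: no change.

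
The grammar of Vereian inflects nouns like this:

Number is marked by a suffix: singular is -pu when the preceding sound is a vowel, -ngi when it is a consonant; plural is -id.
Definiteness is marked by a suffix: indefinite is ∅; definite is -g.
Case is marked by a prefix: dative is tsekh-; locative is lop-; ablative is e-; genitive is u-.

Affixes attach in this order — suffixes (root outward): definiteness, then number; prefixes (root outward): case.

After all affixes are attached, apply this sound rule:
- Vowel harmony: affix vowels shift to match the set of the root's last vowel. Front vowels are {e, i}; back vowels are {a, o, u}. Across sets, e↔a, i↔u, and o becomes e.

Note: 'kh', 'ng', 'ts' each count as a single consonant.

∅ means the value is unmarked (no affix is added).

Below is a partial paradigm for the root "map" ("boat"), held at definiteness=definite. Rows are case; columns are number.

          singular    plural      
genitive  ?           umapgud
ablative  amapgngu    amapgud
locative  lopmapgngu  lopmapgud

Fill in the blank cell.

Attach definiteness definite -g → mapg.
Attach number singular -ngi (after consonant 'g') → mapgngi.
Attach case genitive u- → umapgngi.
Apply vowel harmony: umapgngi → umapgngu.

umapgngu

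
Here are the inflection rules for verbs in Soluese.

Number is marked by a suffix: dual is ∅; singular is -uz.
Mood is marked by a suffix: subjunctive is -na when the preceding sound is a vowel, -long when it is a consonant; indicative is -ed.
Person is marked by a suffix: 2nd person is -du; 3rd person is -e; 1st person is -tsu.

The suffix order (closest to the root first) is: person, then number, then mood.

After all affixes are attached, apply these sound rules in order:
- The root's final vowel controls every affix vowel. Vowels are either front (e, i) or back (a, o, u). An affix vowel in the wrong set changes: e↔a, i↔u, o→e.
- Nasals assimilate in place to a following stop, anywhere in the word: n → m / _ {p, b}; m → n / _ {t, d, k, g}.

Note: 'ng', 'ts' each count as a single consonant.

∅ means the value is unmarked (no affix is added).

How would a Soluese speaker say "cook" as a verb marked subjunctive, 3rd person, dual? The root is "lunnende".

Attach person 3rd person -e → lunnendee.
number = dual: zero marking, form stays lunnendee.
Attach mood subjunctive -na (after vowel 'e') → lunnendeena.
Apply vowel harmony: lunnendeena → lunnendeene.
Nasal assimilation: no change.

lunnendeene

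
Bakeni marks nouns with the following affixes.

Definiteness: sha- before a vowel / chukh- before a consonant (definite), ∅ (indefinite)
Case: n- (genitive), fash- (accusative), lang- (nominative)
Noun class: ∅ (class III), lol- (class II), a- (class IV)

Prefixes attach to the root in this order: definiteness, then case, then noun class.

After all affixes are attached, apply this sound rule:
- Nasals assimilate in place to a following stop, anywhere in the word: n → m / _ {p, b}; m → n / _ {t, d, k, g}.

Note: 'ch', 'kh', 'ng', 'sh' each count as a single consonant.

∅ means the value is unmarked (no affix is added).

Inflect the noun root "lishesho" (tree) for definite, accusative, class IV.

afashchukhlishesho

Attach definiteness definite chukh- (before consonant 'l') → chukhlishesho.
Attach case accusative fash- → fashchukhlishesho.
Attach noun class class IV a- → afashchukhlishesho.
Nasal assimilation: no change.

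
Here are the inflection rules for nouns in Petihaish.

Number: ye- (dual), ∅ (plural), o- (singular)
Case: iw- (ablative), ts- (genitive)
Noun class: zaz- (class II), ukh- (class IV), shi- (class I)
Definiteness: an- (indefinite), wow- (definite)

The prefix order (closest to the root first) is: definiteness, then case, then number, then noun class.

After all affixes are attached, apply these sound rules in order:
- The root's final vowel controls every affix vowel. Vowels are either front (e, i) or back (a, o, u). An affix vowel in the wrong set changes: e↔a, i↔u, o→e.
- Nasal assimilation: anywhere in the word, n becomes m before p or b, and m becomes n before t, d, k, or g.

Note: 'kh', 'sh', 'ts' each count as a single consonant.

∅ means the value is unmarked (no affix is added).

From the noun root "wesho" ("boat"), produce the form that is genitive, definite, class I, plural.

Attach definiteness definite wow- → wowwesho.
Attach case genitive ts- → tswowwesho.
number = plural: zero marking, form stays tswowwesho.
Attach noun class class I shi- → shitswowwesho.
Apply vowel harmony: shitswowwesho → shutswowwesho.
Nasal assimilation: no change.

shutswowwesho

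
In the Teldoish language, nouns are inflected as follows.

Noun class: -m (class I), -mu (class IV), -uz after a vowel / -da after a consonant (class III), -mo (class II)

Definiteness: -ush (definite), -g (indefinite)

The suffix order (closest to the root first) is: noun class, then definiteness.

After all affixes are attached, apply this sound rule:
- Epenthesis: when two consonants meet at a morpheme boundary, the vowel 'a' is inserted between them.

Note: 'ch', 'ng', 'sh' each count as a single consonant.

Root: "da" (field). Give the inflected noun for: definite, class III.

dauzush

Attach noun class class III -uz (after vowel 'a') → dauz.
Attach definiteness definite -ush → dauzush.
Epenthesis: no change.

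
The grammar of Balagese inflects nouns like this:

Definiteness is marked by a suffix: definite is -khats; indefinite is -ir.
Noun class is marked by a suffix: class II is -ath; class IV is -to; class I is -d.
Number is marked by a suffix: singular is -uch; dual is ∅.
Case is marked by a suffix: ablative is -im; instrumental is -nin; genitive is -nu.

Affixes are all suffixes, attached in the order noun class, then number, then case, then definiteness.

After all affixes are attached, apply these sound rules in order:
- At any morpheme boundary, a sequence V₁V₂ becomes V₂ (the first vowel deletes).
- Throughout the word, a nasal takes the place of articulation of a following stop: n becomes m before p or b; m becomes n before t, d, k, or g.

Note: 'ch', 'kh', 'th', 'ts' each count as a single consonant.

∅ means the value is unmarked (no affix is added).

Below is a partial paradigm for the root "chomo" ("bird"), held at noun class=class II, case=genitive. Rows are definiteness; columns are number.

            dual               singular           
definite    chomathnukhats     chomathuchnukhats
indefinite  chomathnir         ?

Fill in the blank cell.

chomathuchnir

Attach noun class class II -ath → chomoath.
Attach number singular -uch → chomoathuch.
Attach case genitive -nu → chomoathuchnu.
Attach definiteness indefinite -ir → chomoathuchnuir.
Apply vowel deletion: chomoathuchnuir → chomathuchnir.
Nasal assimilation: no change.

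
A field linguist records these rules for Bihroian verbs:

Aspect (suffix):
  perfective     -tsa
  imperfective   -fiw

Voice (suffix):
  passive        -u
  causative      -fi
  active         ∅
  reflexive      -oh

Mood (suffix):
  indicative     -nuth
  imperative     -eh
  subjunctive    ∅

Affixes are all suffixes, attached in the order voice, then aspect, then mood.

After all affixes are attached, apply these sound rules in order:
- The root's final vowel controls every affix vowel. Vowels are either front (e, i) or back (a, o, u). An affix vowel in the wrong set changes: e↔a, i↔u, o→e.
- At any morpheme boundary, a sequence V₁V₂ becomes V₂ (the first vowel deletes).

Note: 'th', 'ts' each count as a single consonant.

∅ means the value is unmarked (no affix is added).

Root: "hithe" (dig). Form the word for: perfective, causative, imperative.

Attach voice causative -fi → hithefi.
Attach aspect perfective -tsa → hithefitsa.
Attach mood imperative -eh → hithefitsaeh.
Apply vowel harmony: hithefitsaeh → hithefitseeh.
Apply vowel deletion: hithefitseeh → hithefitseh.

hithefitseh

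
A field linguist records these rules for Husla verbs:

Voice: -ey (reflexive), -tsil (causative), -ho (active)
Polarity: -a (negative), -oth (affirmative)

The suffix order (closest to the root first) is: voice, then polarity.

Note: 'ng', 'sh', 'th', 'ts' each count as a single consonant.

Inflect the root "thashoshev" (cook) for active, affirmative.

Attach voice active -ho → thashoshevho.
Attach polarity affirmative -oth → thashoshevhooth.

thashoshevhooth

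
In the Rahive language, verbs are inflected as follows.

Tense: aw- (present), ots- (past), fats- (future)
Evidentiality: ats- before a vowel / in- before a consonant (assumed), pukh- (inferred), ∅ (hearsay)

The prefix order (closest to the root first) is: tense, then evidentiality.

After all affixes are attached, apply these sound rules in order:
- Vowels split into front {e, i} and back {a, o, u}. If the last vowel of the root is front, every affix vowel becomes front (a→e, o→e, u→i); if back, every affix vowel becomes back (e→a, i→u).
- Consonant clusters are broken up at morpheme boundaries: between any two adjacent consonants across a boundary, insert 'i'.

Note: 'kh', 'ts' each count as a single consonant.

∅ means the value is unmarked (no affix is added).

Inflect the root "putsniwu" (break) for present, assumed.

atsawiputsniwu

Attach tense present aw- → awputsniwu.
Attach evidentiality assumed ats- (before vowel 'a') → atsawputsniwu.
Vowel harmony: no change.
Apply epenthesis: atsawputsniwu → atsawiputsniwu.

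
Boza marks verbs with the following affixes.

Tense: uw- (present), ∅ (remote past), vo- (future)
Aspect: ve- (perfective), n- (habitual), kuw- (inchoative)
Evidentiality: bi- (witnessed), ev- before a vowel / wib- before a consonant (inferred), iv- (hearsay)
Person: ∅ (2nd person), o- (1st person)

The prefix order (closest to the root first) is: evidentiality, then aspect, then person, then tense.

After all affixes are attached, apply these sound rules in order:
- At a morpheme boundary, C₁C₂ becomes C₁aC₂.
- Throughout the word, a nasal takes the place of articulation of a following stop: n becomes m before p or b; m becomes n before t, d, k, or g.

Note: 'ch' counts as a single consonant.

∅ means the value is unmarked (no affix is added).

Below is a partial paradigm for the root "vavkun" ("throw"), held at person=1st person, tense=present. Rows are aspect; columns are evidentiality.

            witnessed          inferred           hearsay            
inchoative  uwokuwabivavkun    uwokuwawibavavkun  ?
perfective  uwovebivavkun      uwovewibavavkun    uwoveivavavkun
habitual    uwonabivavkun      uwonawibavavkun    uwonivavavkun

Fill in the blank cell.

Attach evidentiality hearsay iv- → ivvavkun.
Attach aspect inchoative kuw- → kuwivvavkun.
Attach person 1st person o- → okuwivvavkun.
Attach tense present uw- → uwokuwivvavkun.
Apply epenthesis: uwokuwivvavkun → uwokuwivavavkun.
Nasal assimilation: no change.

uwokuwivavavkun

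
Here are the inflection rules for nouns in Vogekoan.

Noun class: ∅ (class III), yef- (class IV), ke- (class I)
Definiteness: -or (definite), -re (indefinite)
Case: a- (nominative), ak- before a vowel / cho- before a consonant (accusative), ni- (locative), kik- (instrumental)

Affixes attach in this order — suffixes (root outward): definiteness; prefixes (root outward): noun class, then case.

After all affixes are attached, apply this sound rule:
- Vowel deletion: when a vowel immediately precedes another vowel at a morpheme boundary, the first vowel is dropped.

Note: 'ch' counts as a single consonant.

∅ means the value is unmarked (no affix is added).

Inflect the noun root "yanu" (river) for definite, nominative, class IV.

Attach definiteness definite -or → yanuor.
Attach noun class class IV yef- → yefyanuor.
Attach case nominative a- → ayefyanuor.
Apply vowel deletion: ayefyanuor → ayefyanor.

ayefyanor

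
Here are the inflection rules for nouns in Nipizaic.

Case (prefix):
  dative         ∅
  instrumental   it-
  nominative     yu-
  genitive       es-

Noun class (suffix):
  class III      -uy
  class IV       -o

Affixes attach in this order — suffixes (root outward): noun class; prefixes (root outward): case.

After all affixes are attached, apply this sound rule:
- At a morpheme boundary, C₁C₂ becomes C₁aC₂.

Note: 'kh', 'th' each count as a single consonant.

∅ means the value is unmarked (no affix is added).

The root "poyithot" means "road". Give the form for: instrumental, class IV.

itapoyithoto

Attach noun class class IV -o → poyithoto.
Attach case instrumental it- → itpoyithoto.
Apply epenthesis: itpoyithoto → itapoyithoto.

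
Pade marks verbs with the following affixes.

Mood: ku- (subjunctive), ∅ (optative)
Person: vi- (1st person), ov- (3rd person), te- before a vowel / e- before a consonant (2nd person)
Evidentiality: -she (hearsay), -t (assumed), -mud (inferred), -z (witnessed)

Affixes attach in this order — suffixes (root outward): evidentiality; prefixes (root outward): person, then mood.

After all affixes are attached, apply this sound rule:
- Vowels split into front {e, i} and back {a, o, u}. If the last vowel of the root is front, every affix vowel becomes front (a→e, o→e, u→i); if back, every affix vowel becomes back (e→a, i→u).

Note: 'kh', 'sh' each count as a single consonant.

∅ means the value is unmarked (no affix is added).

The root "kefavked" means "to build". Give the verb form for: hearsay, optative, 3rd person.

Attach evidentiality hearsay -she → kefavkedshe.
Attach person 3rd person ov- → ovkefavkedshe.
mood = optative: zero marking, form stays ovkefavkedshe.
Apply vowel harmony: ovkefavkedshe → evkefavkedshe.

evkefavkedshe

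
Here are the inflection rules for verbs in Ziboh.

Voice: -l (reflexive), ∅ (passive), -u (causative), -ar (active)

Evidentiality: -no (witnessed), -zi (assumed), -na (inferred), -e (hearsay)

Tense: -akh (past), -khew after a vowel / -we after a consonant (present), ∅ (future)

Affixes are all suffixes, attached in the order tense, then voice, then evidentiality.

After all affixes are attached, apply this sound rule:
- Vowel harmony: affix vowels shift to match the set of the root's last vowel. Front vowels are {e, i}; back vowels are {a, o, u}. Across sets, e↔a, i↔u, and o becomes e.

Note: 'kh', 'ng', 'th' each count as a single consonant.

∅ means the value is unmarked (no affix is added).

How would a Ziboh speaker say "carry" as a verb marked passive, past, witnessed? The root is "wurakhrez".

Attach tense past -akh → wurakhrezakh.
voice = passive: zero marking, form stays wurakhrezakh.
Attach evidentiality witnessed -no → wurakhrezakhno.
Apply vowel harmony: wurakhrezakhno → wurakhrezekhne.

wurakhrezekhne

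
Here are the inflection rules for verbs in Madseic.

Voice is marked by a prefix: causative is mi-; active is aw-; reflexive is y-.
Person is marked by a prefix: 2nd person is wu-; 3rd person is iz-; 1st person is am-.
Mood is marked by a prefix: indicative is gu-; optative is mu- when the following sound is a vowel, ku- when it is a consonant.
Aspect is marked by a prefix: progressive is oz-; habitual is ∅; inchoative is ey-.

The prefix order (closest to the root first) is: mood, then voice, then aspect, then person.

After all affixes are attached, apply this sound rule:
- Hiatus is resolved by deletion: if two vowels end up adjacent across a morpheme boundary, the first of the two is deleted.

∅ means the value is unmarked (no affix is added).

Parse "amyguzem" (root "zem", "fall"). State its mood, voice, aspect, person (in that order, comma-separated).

Segment: am-y-gu-zem.
mood: gu- → indicative.
voice: y- → reflexive.
aspect: ∅ → habitual.
person: am- → 1st person.

indicative, reflexive, habitual, 1st person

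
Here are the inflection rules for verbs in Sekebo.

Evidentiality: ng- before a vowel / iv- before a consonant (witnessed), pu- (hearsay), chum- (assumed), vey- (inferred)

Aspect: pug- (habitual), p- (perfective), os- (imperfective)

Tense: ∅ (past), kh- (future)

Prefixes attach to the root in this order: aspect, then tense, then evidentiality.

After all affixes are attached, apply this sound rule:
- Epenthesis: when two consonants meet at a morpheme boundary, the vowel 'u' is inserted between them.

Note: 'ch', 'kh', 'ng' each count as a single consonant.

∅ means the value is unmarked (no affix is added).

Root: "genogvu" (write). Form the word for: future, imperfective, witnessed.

Attach aspect imperfective os- → osgenogvu.
Attach tense future kh- → khosgenogvu.
Attach evidentiality witnessed iv- (before consonant 'kh') → ivkhosgenogvu.
Apply epenthesis: ivkhosgenogvu → ivukhosugenogvu.

ivukhosugenogvu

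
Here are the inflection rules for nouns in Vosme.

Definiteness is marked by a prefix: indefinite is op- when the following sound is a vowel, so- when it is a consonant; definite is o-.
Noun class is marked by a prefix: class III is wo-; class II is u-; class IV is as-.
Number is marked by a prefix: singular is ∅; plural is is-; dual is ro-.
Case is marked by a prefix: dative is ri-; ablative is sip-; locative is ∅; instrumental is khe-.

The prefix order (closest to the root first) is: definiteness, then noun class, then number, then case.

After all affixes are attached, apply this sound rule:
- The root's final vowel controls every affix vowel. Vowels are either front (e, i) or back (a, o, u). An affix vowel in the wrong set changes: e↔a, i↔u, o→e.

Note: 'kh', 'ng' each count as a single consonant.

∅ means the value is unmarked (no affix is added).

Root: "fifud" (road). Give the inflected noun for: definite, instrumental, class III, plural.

Attach definiteness definite o- → ofifud.
Attach noun class class III wo- → woofifud.
Attach number plural is- → iswoofifud.
Attach case instrumental khe- → kheiswoofifud.
Apply vowel harmony: kheiswoofifud → khauswoofifud.

khauswoofifud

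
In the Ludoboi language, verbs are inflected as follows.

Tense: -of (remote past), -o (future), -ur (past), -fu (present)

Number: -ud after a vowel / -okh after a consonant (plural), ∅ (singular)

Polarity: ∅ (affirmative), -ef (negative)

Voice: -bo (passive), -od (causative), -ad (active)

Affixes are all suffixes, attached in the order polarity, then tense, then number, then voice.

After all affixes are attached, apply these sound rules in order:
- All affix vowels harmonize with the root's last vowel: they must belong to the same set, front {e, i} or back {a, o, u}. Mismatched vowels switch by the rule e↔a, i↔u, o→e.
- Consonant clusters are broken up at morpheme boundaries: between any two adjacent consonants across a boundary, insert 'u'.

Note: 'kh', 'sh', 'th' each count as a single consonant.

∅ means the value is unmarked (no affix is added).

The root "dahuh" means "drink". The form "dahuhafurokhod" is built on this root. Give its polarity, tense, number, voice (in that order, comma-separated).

Segment: dahuh-ef-ur-okh-od.
polarity: -ef → negative.
tense: -ur → past.
number: -ud/okh → plural.
voice: -od → causative.

negative, past, plural, causative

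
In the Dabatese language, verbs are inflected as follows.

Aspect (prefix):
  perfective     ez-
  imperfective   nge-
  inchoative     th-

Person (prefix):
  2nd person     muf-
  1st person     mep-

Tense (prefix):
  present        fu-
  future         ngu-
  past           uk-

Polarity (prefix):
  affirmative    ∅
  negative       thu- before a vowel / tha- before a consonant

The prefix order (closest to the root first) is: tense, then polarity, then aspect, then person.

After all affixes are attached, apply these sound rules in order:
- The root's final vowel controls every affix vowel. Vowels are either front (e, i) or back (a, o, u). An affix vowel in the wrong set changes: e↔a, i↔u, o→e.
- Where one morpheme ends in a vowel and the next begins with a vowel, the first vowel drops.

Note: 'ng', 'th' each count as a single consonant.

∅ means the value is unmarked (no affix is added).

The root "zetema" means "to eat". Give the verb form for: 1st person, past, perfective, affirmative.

Attach tense past uk- → ukzetema.
polarity = affirmative: zero marking, form stays ukzetema.
Attach aspect perfective ez- → ezukzetema.
Attach person 1st person mep- → mepezukzetema.
Apply vowel harmony: mepezukzetema → mapazukzetema.
Vowel deletion: no change.

mapazukzetema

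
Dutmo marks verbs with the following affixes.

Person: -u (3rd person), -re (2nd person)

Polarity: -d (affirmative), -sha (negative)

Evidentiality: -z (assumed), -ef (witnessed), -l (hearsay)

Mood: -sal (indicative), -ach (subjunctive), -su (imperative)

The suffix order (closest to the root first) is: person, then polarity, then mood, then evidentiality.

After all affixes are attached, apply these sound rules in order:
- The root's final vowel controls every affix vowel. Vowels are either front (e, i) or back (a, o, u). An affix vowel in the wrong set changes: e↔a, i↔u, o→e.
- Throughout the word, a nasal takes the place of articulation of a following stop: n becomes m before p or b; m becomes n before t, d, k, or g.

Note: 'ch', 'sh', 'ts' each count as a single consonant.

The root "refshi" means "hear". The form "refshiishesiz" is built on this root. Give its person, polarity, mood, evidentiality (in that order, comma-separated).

Segment: refshi-u-sha-su-z.
person: -u → 3rd person.
polarity: -sha → negative.
mood: -su → imperative.
evidentiality: -z → assumed.

3rd person, negative, imperative, assumed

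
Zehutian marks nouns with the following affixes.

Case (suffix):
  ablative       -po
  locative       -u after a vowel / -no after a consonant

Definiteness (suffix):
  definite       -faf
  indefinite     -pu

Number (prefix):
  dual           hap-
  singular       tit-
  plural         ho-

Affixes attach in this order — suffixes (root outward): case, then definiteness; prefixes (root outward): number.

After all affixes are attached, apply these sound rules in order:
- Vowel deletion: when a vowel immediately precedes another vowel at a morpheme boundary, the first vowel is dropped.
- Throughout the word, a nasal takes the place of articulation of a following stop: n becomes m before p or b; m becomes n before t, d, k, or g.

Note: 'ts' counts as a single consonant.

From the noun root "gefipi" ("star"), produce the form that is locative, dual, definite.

Attach case locative -u (after vowel 'i') → gefipiu.
Attach definiteness definite -faf → gefipiufaf.
Attach number dual hap- → hapgefipiufaf.
Apply vowel deletion: hapgefipiufaf → hapgefipufaf.
Nasal assimilation: no change.

hapgefipufaf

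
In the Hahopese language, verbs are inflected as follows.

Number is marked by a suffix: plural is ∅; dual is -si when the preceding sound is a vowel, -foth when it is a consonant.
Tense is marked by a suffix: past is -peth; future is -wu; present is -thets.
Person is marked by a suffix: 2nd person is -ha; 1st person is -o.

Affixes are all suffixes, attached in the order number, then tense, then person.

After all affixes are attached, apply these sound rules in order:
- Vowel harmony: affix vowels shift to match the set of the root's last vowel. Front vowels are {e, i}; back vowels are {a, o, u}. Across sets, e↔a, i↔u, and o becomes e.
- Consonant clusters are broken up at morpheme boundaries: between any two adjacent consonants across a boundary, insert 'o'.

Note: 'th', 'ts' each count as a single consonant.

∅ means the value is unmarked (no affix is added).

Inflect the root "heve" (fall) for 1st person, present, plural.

number = plural: zero marking, form stays heve.
Attach tense present -thets → hevethets.
Attach person 1st person -o → hevethetso.
Apply vowel harmony: hevethetso → hevethetse.
Epenthesis: no change.

hevethetse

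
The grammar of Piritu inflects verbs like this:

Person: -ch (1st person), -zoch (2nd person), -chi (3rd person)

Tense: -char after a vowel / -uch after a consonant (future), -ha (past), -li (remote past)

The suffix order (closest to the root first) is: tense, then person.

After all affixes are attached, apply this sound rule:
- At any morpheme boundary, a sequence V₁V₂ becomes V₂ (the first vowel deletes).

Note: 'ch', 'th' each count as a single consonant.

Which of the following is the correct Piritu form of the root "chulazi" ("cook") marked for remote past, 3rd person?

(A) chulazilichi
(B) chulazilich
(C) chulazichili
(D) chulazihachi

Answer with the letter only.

A

Attach tense remote past -li → chulazili.
Attach person 3rd person -chi → chulazilichi.
Vowel deletion: no change.
So the correct form is chulazilichi, option (A).
(B) chulazilich is wrong: it uses 1st person instead of 3rd person for person.
(C) chulazichili is wrong: it has the affixes in the wrong order.
(D) chulazihachi is wrong: it uses past instead of remote past for tense.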